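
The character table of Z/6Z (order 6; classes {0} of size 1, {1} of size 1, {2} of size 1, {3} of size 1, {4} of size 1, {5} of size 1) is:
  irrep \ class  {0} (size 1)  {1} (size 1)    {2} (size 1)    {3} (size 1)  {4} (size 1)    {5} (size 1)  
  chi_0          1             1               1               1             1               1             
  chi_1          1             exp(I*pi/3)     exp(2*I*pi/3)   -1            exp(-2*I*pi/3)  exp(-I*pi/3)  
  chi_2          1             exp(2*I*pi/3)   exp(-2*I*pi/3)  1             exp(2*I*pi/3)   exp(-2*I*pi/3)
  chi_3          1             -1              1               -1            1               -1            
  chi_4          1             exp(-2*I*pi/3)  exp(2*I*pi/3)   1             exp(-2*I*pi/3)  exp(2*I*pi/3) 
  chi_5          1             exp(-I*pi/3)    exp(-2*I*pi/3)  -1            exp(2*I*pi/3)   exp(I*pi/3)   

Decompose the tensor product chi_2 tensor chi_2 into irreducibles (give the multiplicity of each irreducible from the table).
chi_2 tensor chi_2 = chi_4 (all other irreducibles have multiplicity 0).

Working: The character of a tensor product is the pointwise product (chi_2 * chi_2)(C) = chi_2(C) * chi_2(C):
  {0}: (1)*(1), {1}: (exp(2*I*pi/3))*(exp(2*I*pi/3)), {2}: (exp(-2*I*pi/3))*(exp(-2*I*pi/3)), {3}: (1)*(1), {4}: (exp(2*I*pi/3))*(exp(2*I*pi/3)), {5}: (exp(-2*I*pi/3))*(exp(-2*I*pi/3))
so (chi_2 * chi_2) takes values
  {0} -> 1, {1} -> exp(-2*I*pi/3), {2} -> exp(2*I*pi/3), {3} -> 1, {4} -> exp(-2*I*pi/3), {5} -> exp(2*I*pi/3).
Now take the inner product of this character with each irreducible chi from the table, <chi_2*chi_2, chi> = (1/6) sum_C |C| (chi_2*chi_2)(C) conj(chi(C)):
  <chi_2*chi_2, chi_0> = (1/6)[1*(1)*conj(1) + 1*(exp(-2*I*pi/3))*conj(1) + 1*(exp(2*I*pi/3))*conj(1) + 1*(1)*conj(1) + 1*(exp(-2*I*pi/3))*conj(1) + 1*(exp(2*I*pi/3))*conj(1)]
      = (1/6)[(1) + (exp(-2*I*pi/3)) + (exp(2*I*pi/3)) + (1) + (exp(-2*I*pi/3)) + (exp(2*I*pi/3))] = 0/6 = 0
  <chi_2*chi_2, chi_1> = (1/6)[1*(1)*conj(1) + 1*(exp(-2*I*pi/3))*conj(exp(I*pi/3)) + 1*(exp(2*I*pi/3))*conj(exp(2*I*pi/3)) + 1*(1)*conj(-1) + 1*(exp(-2*I*pi/3))*conj(exp(-2*I*pi/3)) + 1*(exp(2*I*pi/3))*conj(exp(-I*pi/3))]
      = (1/6)[(1) + (-1) + (1) + (-1) + (1) + (-1)] = 0/6 = 0
  <chi_2*chi_2, chi_2> = (1/6)[1*(1)*conj(1) + 1*(exp(-2*I*pi/3))*conj(exp(2*I*pi/3)) + 1*(exp(2*I*pi/3))*conj(exp(-2*I*pi/3)) + 1*(1)*conj(1) + 1*(exp(-2*I*pi/3))*conj(exp(2*I*pi/3)) + 1*(exp(2*I*pi/3))*conj(exp(-2*I*pi/3))]
      = (1/6)[(1) + (exp(2*I*pi/3)) + (exp(-2*I*pi/3)) + (1) + (exp(2*I*pi/3)) + (exp(-2*I*pi/3))] = 0/6 = 0
  <chi_2*chi_2, chi_3> = (1/6)[1*(1)*conj(1) + 1*(exp(-2*I*pi/3))*conj(-1) + 1*(exp(2*I*pi/3))*conj(1) + 1*(1)*conj(-1) + 1*(exp(-2*I*pi/3))*conj(1) + 1*(exp(2*I*pi/3))*conj(-1)]
      = (1/6)[(1) + (-exp(-2*I*pi/3)) + (exp(2*I*pi/3)) + (-1) + (exp(-2*I*pi/3)) + (-exp(2*I*pi/3))] = 0/6 = 0
  <chi_2*chi_2, chi_4> = (1/6)[1*(1)*conj(1) + 1*(exp(-2*I*pi/3))*conj(exp(-2*I*pi/3)) + 1*(exp(2*I*pi/3))*conj(exp(2*I*pi/3)) + 1*(1)*conj(1) + 1*(exp(-2*I*pi/3))*conj(exp(-2*I*pi/3)) + 1*(exp(2*I*pi/3))*conj(exp(2*I*pi/3))]
      = (1/6)[(1) + (1) + (1) + (1) + (1) + (1)] = 6/6 = 1
  <chi_2*chi_2, chi_5> = (1/6)[1*(1)*conj(1) + 1*(exp(-2*I*pi/3))*conj(exp(-I*pi/3)) + 1*(exp(2*I*pi/3))*conj(exp(-2*I*pi/3)) + 1*(1)*conj(-1) + 1*(exp(-2*I*pi/3))*conj(exp(2*I*pi/3)) + 1*(exp(2*I*pi/3))*conj(exp(I*pi/3))]
      = (1/6)[(1) + (exp(-I*pi/3)) + (exp(-2*I*pi/3)) + (-1) + (exp(2*I*pi/3)) + (exp(I*pi/3))] = 0/6 = 0
(Exp terms are combined using exp(i*s)*conj(exp(i*t)) = exp(i*(s-t)), and sums of them are collapsed using the identity that for every m > 1 the m distinct m-th roots of unity sum to 0, e.g. 1 + exp(2*I*pi/3) + exp(-2*I*pi/3) = 0.)
Hence the multiplicities are chi_4: 1. Dimension check: dim(chi_2)*dim(chi_2) = 1*1 = 1 and sum (mult * dim) = 1*1 = 1.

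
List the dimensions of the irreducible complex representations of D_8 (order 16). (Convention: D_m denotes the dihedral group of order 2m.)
Dimensions: 1, 1, 1, 1, 2, 2, 2

Proof sketch: There are 7 irreducibles (= number of conjugacy classes). Their dimensions d_i satisfy sum d_i^2 = |G| = 16: 1 + 1 + 1 + 1 + 4 + 4 + 4 = 16.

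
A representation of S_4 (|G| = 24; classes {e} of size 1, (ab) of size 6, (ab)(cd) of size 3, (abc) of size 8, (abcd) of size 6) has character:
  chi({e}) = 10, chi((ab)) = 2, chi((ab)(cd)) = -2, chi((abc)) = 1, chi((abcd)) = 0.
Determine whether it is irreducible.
Not irreducible (reducible): <chi, chi> = 6 > 1.

Details: <chi, chi> = (1/|G|) sum_C |C| * |chi(C)|^2 = (1/24)[1*|10|^2 + 6*|2|^2 + 3*|-2|^2 + 8*|1|^2 + 6*|0|^2]
  = (1/24)[(100) + (24) + (12) + (8) + (0)] = 144/24 = 6.
A character is irreducible iff <chi, chi> = 1, so this representation is reducible.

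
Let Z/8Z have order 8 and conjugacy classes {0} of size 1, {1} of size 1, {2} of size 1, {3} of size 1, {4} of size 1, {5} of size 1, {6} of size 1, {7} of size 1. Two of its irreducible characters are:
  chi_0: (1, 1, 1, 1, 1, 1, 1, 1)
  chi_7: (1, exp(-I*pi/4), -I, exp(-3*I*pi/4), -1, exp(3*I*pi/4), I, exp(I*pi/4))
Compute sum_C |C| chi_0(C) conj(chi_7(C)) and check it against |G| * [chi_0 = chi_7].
Sum = 0; so <chi_0, chi_7> = 0 (distinct irreducibles are orthogonal).

Reasoning: Compute term by term over conjugacy classes (|C| * chi_0(C) * conj(chi_7(C))):
  1*(1)*conj(1) + 1*(1)*conj(exp(-I*pi/4)) + 1*(1)*conj(-I) + 1*(1)*conj(exp(-3*I*pi/4)) + 1*(1)*conj(-1) + 1*(1)*conj(exp(3*I*pi/4)) + 1*(1)*conj(I) + 1*(1)*conj(exp(I*pi/4))
  = (1) + (exp(I*pi/4)) + (I) + (exp(3*I*pi/4)) + (-1) + (exp(-3*I*pi/4)) + (-I) + (exp(-I*pi/4))
  = 0.
(Exp terms are combined using exp(i*s)*conj(exp(i*t)) = exp(i*(s-t)), and sums of them are collapsed using the identity that for every m > 1 the m distinct m-th roots of unity sum to 0, e.g. 1 + exp(2*I*pi/3) + exp(-2*I*pi/3) = 0.)
Dividing by |G| = 8 gives 0/8 = 0, matching the row-orthogonality relation <chi_0, chi_7> = [chi_0 = chi_7].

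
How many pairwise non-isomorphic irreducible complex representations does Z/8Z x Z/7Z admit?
56

Explanation: The number of irreducible complex representations of a finite group equals its number of conjugacy classes. Z/8Z x Z/7Z is abelian of order 56, so every element is its own conjugacy class: 56 classes, so Z/8Z x Z/7Z (order 56) has exactly 56 irreducible complex representations.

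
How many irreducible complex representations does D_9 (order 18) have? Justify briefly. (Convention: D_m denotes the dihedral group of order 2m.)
6

The number of irreducible complex representations of a finite group equals its number of conjugacy classes. D_9 has 6 conjugacy classes ((n+3)/2 for n odd), so D_9 (order 18) has exactly 6 irreducible complex representations.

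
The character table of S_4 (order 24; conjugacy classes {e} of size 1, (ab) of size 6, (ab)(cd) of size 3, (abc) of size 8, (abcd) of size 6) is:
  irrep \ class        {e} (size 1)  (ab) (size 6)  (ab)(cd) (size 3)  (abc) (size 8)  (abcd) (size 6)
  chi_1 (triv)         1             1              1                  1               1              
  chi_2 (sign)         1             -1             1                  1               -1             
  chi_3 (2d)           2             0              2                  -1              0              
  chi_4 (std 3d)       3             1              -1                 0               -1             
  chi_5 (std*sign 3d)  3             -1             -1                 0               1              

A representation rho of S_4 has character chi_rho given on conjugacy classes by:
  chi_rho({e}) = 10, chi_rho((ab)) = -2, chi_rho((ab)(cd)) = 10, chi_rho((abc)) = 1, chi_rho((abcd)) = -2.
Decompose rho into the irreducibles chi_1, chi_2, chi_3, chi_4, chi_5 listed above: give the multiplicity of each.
Multiplicities: chi_1: 1, chi_2: 3, chi_3: 3, chi_4: 0, chi_5: 0.

Derivation: Use <chi_rho, chi> = (1/|G|) sum_C |C| * chi_rho(C) * conj(chi(C)) with |G| = 24 for each irreducible chi in the table:
  <chi_rho, chi_1> = (1/24)[1*(10)*conj(1) + 6*(-2)*conj(1) + 3*(10)*conj(1) + 8*(1)*conj(1) + 6*(-2)*conj(1)]
      = (1/24)[(10) + (-12) + (30) + (8) + (-12)] = 24/24 = 1
  <chi_rho, chi_2> = (1/24)[1*(10)*conj(1) + 6*(-2)*conj(-1) + 3*(10)*conj(1) + 8*(1)*conj(1) + 6*(-2)*conj(-1)]
      = (1/24)[(10) + (12) + (30) + (8) + (12)] = 72/24 = 3
  <chi_rho, chi_3> = (1/24)[1*(10)*conj(2) + 6*(-2)*conj(0) + 3*(10)*conj(2) + 8*(1)*conj(-1) + 6*(-2)*conj(0)]
      = (1/24)[(20) + (0) + (60) + (-8) + (0)] = 72/24 = 3
  <chi_rho, chi_4> = (1/24)[1*(10)*conj(3) + 6*(-2)*conj(1) + 3*(10)*conj(-1) + 8*(1)*conj(0) + 6*(-2)*conj(-1)]
      = (1/24)[(30) + (-12) + (-30) + (0) + (12)] = 0/24 = 0
  <chi_rho, chi_5> = (1/24)[1*(10)*conj(3) + 6*(-2)*conj(-1) + 3*(10)*conj(-1) + 8*(1)*conj(0) + 6*(-2)*conj(1)]
      = (1/24)[(30) + (12) + (-30) + (0) + (-12)] = 0/24 = 0
Dimension check: dim(rho) = sum (mult * dim) = 1*1 + 3*1 + 3*2 + 0*3 + 0*3 = 10 = chi_rho(e) = 10.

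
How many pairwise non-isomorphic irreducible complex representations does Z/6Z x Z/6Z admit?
36

The number of irreducible complex representations of a finite group equals its number of conjugacy classes. Z/6Z x Z/6Z is abelian of order 36, so every element is its own conjugacy class: 36 classes, so Z/6Z x Z/6Z (order 36) has exactly 36 irreducible complex representations.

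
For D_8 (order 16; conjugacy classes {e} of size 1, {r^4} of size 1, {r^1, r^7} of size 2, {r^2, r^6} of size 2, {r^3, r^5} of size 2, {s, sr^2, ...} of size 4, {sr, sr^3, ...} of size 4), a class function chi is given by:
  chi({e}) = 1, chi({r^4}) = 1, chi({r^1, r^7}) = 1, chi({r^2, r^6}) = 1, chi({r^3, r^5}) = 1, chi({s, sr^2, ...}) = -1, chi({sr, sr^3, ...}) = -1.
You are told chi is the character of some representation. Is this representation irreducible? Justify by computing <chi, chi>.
Irreducible: <chi, chi> = 1.

Justification: <chi, chi> = (1/|G|) sum_C |C| * |chi(C)|^2 = (1/16)[1*|1|^2 + 1*|1|^2 + 2*|1|^2 + 2*|1|^2 + 2*|1|^2 + 4*|-1|^2 + 4*|-1|^2]
  = (1/16)[(1) + (1) + (2) + (2) + (2) + (4) + (4)] = 16/16 = 1.
A character is irreducible iff <chi, chi> = 1, so this representation is irreducible.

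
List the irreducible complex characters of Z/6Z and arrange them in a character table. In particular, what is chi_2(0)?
Character table of Z/6Z (irreps indexed chi_0,...,chi_5 with chi_k(m) = zeta_6^(k*m), zeta_6 = exp(2*pi*i/6)):
  irrep \ class  {0} (size 1)  {1} (size 1)    {2} (size 1)    {3} (size 1)  {4} (size 1)    {5} (size 1)  
  chi_0          1             1               1               1             1               1             
  chi_1          1             exp(I*pi/3)     exp(2*I*pi/3)   -1            exp(-2*I*pi/3)  exp(-I*pi/3)  
  chi_2          1             exp(2*I*pi/3)   exp(-2*I*pi/3)  1             exp(2*I*pi/3)   exp(-2*I*pi/3)
  chi_3          1             -1              1               -1            1               -1            
  chi_4          1             exp(-2*I*pi/3)  exp(2*I*pi/3)   1             exp(-2*I*pi/3)  exp(2*I*pi/3) 
  chi_5          1             exp(-I*pi/3)    exp(-2*I*pi/3)  -1            exp(2*I*pi/3)   exp(I*pi/3)   

Spot check: chi_2(0) = zeta_6^(2*0) = zeta_6^0 = 1.

Explanation: Z/6Z is abelian, so all 6 irreducible complex representations are 1-dimensional. They are given by chi_k(m) = zeta_6^(k*m) for k = 0,...,5. Row orthogonality: sum_m chi_k(m) conj(chi_l(m)) = 6 * [k = l].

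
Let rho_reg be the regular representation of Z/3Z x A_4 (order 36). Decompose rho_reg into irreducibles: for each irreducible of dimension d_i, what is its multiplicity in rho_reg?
Each irreducible V_i of dimension d_i appears with multiplicity d_i, i.e. rho_reg = (direct sum over all irreducibles V_i) d_i V_i. The irreducible dimensions for Z/3Z x A_4 are 1, 1, 1, 1, 1, 1, 1, 1, 1, 3, 3, 3: 9 irreducibles of dimension 1, each with multiplicity 1; 3 irreducibles of dimension 3, each with multiplicity 3. Total dimension 9*1*1 + 3*3*3 = 36 = |G|.

Solution. General theorem: in the regular representation of a finite group G, each irreducible appears with multiplicity equal to its dimension. Check: dim(rho_reg) = sum d_i^2 = 1 + 1 + 1 + 1 + 1 + 1 + 1 + 1 + 1 + 9 + 9 + 9 = 36 = |G|.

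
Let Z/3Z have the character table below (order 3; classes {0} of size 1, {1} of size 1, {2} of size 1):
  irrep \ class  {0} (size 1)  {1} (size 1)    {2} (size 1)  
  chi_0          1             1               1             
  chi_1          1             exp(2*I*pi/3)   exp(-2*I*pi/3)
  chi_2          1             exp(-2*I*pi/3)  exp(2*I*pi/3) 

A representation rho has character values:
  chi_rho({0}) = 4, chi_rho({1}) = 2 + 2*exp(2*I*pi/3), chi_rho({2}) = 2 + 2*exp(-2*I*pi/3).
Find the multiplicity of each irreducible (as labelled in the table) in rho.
Multiplicities: chi_0: 2, chi_1: 2, chi_2: 0.

Use <chi_rho, chi> = (1/|G|) sum_C |C| * chi_rho(C) * conj(chi(C)) with |G| = 3 for each irreducible chi in the table:
  <chi_rho, chi_0> = (1/3)[1*(4)*conj(1) + 1*(2 + 2*exp(2*I*pi/3))*conj(1) + 1*(2 + 2*exp(-2*I*pi/3))*conj(1)]
      = (1/3)[(4) + (2 + 2*exp(2*I*pi/3)) + (2 + 2*exp(-2*I*pi/3))] = 6/3 = 2
  <chi_rho, chi_1> = (1/3)[1*(4)*conj(1) + 1*(2 + 2*exp(2*I*pi/3))*conj(exp(2*I*pi/3)) + 1*(2 + 2*exp(-2*I*pi/3))*conj(exp(-2*I*pi/3))]
      = (1/3)[(4) + (2 + 2*exp(-2*I*pi/3)) + (2 + 2*exp(2*I*pi/3))] = 6/3 = 2
  <chi_rho, chi_2> = (1/3)[1*(4)*conj(1) + 1*(2 + 2*exp(2*I*pi/3))*conj(exp(-2*I*pi/3)) + 1*(2 + 2*exp(-2*I*pi/3))*conj(exp(2*I*pi/3))]
      = (1/3)[(4) + (-2) + (-2)] = 0/3 = 0
(Exp terms are combined using exp(i*s)*conj(exp(i*t)) = exp(i*(s-t)), and sums of them are collapsed using the identity that for every m > 1 the m distinct m-th roots of unity sum to 0, e.g. 1 + exp(2*I*pi/3) + exp(-2*I*pi/3) = 0.)
Dimension check: dim(rho) = sum (mult * dim) = 2*1 + 2*1 + 0*1 = 4 = chi_rho(e) = 4.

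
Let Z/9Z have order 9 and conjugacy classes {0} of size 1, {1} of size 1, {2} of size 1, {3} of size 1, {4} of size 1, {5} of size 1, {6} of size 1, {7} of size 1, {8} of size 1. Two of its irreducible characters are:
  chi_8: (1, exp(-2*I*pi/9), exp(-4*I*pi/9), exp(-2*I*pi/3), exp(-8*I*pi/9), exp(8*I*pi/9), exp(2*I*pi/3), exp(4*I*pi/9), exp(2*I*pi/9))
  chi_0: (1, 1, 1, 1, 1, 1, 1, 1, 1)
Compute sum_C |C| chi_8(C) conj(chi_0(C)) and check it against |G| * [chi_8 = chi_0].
Sum = 0; so <chi_8, chi_0> = 0 (distinct irreducibles are orthogonal).

Derivation: Compute term by term over conjugacy classes (|C| * chi_8(C) * conj(chi_0(C))):
  1*(1)*conj(1) + 1*(exp(-2*I*pi/9))*conj(1) + 1*(exp(-4*I*pi/9))*conj(1) + 1*(exp(-2*I*pi/3))*conj(1) + 1*(exp(-8*I*pi/9))*conj(1) + 1*(exp(8*I*pi/9))*conj(1) + 1*(exp(2*I*pi/3))*conj(1) + 1*(exp(4*I*pi/9))*conj(1) + 1*(exp(2*I*pi/9))*conj(1)
  = (1) + (exp(-2*I*pi/9)) + (exp(-4*I*pi/9)) + (exp(-2*I*pi/3)) + (exp(-8*I*pi/9)) + (exp(8*I*pi/9)) + (exp(2*I*pi/3)) + (exp(4*I*pi/9)) + (exp(2*I*pi/9))
  = 0.
(Exp terms are combined using exp(i*s)*conj(exp(i*t)) = exp(i*(s-t)), and sums of them are collapsed using the identity that for every m > 1 the m distinct m-th roots of unity sum to 0, e.g. 1 + exp(2*I*pi/3) + exp(-2*I*pi/3) = 0.)
Dividing by |G| = 9 gives 0/9 = 0, matching the row-orthogonality relation <chi_8, chi_0> = [chi_8 = chi_0].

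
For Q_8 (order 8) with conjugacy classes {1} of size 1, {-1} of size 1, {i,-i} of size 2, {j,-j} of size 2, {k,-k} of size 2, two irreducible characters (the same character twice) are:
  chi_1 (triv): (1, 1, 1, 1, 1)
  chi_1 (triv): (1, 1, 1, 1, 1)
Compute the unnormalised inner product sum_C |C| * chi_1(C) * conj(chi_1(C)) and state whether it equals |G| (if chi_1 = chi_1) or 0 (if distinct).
Sum = 8 = |G| = 8; so <chi_1, chi_1> = 1 (norm-1 confirms irreducibility).

Justification: Compute term by term over conjugacy classes (|C| * chi_1(C) * conj(chi_1(C))):
  1*(1)*conj(1) + 1*(1)*conj(1) + 2*(1)*conj(1) + 2*(1)*conj(1) + 2*(1)*conj(1)
  = (1) + (1) + (2) + (2) + (2)
  = 8.
Dividing by |G| = 8 gives 8/8 = 1, matching the row-orthogonality relation <chi_1, chi_1> = [chi_1 = chi_1].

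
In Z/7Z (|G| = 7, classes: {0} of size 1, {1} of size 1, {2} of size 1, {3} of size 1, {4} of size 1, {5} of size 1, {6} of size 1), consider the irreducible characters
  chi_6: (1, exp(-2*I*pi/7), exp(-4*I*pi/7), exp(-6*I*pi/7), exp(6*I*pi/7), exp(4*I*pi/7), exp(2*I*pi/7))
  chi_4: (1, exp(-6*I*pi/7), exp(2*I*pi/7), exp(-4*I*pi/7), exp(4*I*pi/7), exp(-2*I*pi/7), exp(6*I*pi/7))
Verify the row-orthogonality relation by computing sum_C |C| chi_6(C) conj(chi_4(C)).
Sum = 0; so <chi_6, chi_4> = 0 (distinct irreducibles are orthogonal).

Details: Compute term by term over conjugacy classes (|C| * chi_6(C) * conj(chi_4(C))):
  1*(1)*conj(1) + 1*(exp(-2*I*pi/7))*conj(exp(-6*I*pi/7)) + 1*(exp(-4*I*pi/7))*conj(exp(2*I*pi/7)) + 1*(exp(-6*I*pi/7))*conj(exp(-4*I*pi/7)) + 1*(exp(6*I*pi/7))*conj(exp(4*I*pi/7)) + 1*(exp(4*I*pi/7))*conj(exp(-2*I*pi/7)) + 1*(exp(2*I*pi/7))*conj(exp(6*I*pi/7))
  = (1) + (exp(4*I*pi/7)) + (exp(-6*I*pi/7)) + (exp(-2*I*pi/7)) + (exp(2*I*pi/7)) + (exp(6*I*pi/7)) + (exp(-4*I*pi/7))
  = 0.
(Exp terms are combined using exp(i*s)*conj(exp(i*t)) = exp(i*(s-t)), and sums of them are collapsed using the identity that for every m > 1 the m distinct m-th roots of unity sum to 0, e.g. 1 + exp(2*I*pi/3) + exp(-2*I*pi/3) = 0.)
Dividing by |G| = 7 gives 0/7 = 0, matching the row-orthogonality relation <chi_6, chi_4> = [chi_6 = chi_4].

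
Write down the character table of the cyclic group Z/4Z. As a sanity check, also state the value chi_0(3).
Character table of Z/4Z (irreps indexed chi_0,...,chi_3 with chi_k(m) = zeta_4^(k*m), zeta_4 = exp(2*pi*i/4)):
  irrep \ class  {0} (size 1)  {1} (size 1)  {2} (size 1)  {3} (size 1)
  chi_0          1             1             1             1           
  chi_1          1             I             -1            -I          
  chi_2          1             -1            1             -1          
  chi_3          1             -I            -1            I           

Spot check: chi_0(3) = zeta_4^(0*3) = zeta_4^0 = 1.

Z/4Z is abelian, so all 4 irreducible complex representations are 1-dimensional. They are given by chi_k(m) = zeta_4^(k*m) for k = 0,...,3. Row orthogonality: sum_m chi_k(m) conj(chi_l(m)) = 4 * [k = l].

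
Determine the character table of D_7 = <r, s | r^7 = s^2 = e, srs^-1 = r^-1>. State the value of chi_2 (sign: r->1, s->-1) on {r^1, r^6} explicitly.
Conjugacy classes: {e} of size 1, {r^1, r^6} of size 2, {r^2, r^5} of size 2, {r^3, r^4} of size 2, {s, sr, ..., sr^6} of size 7.
Character table:
  irrep \ class              {e} (size 1)  {r^1, r^6} (size 2)  {r^2, r^5} (size 2)  {r^3, r^4} (size 2)  {s, sr, ..., sr^6} (size 7)
  chi_1 (triv)               1             1                    1                    1                    1                          
  chi_2 (sign: r->1, s->-1)  1             1                    1                    1                    -1                         
  chi_3 (2d, j=1)            2             2*cos(2*pi/7)        -2*cos(3*pi/7)       -2*cos(pi/7)         0                          
  chi_4 (2d, j=2)            2             -2*cos(3*pi/7)       -2*cos(pi/7)         2*cos(2*pi/7)        0                          
  chi_5 (2d, j=3)            2             -2*cos(pi/7)         2*cos(2*pi/7)        -2*cos(3*pi/7)       0                          

Spot check: chi_2 (sign: r->1, s->-1) on {r^1, r^6} = 1.

Working: D_7 has order 2*7 = 14 with 5 conjugacy classes, hence 5 irreducibles. Sum of squared dims 1 + 1 + 4 + 4 + 4 = 14 = |G|. Linear characters come from the abelianisation; the 2-dimensional irreps have character r^k -> 2*cos(2*pi*j*k/7), reflections -> 0.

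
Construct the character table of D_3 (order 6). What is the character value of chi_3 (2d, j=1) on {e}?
Conjugacy classes: {e} of size 1, {r^1, r^2} of size 2, {s, sr, ..., sr^2} of size 3.
Character table:
  irrep \ class              {e} (size 1)  {r^1, r^2} (size 2)  {s, sr, ..., sr^2} (size 3)
  chi_1 (triv)               1             1                    1                          
  chi_2 (sign: r->1, s->-1)  1             1                    -1                         
  chi_3 (2d, j=1)            2             -1                   0                          

Spot check: chi_3 (2d, j=1) on {e} = 2.

D_3 has order 2*3 = 6 with 3 conjugacy classes, hence 3 irreducibles. Sum of squared dims 1 + 1 + 4 = 6 = |G|. Linear characters come from the abelianisation; the 2-dimensional irreps have character r^k -> 2*cos(2*pi*j*k/3), reflections -> 0.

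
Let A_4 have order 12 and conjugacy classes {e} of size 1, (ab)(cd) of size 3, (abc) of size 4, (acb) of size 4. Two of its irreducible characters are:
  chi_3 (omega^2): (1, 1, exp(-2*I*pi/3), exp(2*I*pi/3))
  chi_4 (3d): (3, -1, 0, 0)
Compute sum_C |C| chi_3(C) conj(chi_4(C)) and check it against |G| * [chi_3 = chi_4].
Sum = 0; so <chi_3, chi_4> = 0 (distinct irreducibles are orthogonal).

Why: Compute term by term over conjugacy classes (|C| * chi_3(C) * conj(chi_4(C))):
  1*(1)*conj(3) + 3*(1)*conj(-1) + 4*(exp(-2*I*pi/3))*conj(0) + 4*(exp(2*I*pi/3))*conj(0)
  = (3) + (-3) + (0) + (0)
  = 0.
(Exp terms are combined using exp(i*s)*conj(exp(i*t)) = exp(i*(s-t)), and sums of them are collapsed using the identity that for every m > 1 the m distinct m-th roots of unity sum to 0, e.g. 1 + exp(2*I*pi/3) + exp(-2*I*pi/3) = 0.)
Dividing by |G| = 12 gives 0/12 = 0, matching the row-orthogonality relation <chi_3, chi_4> = [chi_3 = chi_4].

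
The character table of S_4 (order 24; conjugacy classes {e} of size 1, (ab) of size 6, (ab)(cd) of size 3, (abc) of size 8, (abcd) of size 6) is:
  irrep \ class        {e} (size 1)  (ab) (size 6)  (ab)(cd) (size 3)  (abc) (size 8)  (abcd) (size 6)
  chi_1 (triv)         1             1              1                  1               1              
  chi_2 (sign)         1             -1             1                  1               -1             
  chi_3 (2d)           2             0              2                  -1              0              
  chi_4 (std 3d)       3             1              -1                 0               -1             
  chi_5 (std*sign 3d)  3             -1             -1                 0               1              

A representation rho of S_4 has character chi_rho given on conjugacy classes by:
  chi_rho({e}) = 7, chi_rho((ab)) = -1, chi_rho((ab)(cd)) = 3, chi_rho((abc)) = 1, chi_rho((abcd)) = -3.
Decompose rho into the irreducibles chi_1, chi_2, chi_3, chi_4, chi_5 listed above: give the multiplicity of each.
Multiplicities: chi_1: 0, chi_2: 2, chi_3: 1, chi_4: 1, chi_5: 0.

Solution. Use <chi_rho, chi> = (1/|G|) sum_C |C| * chi_rho(C) * conj(chi(C)) with |G| = 24 for each irreducible chi in the table:
  <chi_rho, chi_1> = (1/24)[1*(7)*conj(1) + 6*(-1)*conj(1) + 3*(3)*conj(1) + 8*(1)*conj(1) + 6*(-3)*conj(1)]
      = (1/24)[(7) + (-6) + (9) + (8) + (-18)] = 0/24 = 0
  <chi_rho, chi_2> = (1/24)[1*(7)*conj(1) + 6*(-1)*conj(-1) + 3*(3)*conj(1) + 8*(1)*conj(1) + 6*(-3)*conj(-1)]
      = (1/24)[(7) + (6) + (9) + (8) + (18)] = 48/24 = 2
  <chi_rho, chi_3> = (1/24)[1*(7)*conj(2) + 6*(-1)*conj(0) + 3*(3)*conj(2) + 8*(1)*conj(-1) + 6*(-3)*conj(0)]
      = (1/24)[(14) + (0) + (18) + (-8) + (0)] = 24/24 = 1
  <chi_rho, chi_4> = (1/24)[1*(7)*conj(3) + 6*(-1)*conj(1) + 3*(3)*conj(-1) + 8*(1)*conj(0) + 6*(-3)*conj(-1)]
      = (1/24)[(21) + (-6) + (-9) + (0) + (18)] = 24/24 = 1
  <chi_rho, chi_5> = (1/24)[1*(7)*conj(3) + 6*(-1)*conj(-1) + 3*(3)*conj(-1) + 8*(1)*conj(0) + 6*(-3)*conj(1)]
      = (1/24)[(21) + (6) + (-9) + (0) + (-18)] = 0/24 = 0
Dimension check: dim(rho) = sum (mult * dim) = 0*1 + 2*1 + 1*2 + 1*3 + 0*3 = 7 = chi_rho(e) = 7.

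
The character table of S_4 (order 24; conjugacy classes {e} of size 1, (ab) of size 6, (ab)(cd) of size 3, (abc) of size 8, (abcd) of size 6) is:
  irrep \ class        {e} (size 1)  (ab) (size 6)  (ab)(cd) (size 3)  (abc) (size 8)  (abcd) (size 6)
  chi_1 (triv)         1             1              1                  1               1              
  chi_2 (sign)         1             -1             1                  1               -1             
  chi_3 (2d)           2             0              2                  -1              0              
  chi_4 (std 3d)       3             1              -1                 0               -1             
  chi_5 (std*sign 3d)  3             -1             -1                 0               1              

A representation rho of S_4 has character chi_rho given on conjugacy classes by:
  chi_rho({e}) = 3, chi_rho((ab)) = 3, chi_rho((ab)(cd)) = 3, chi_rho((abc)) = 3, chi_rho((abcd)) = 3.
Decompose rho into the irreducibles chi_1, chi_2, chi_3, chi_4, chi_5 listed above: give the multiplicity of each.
Multiplicities: chi_1: 3, chi_2: 0, chi_3: 0, chi_4: 0, chi_5: 0.

Solution. Use <chi_rho, chi> = (1/|G|) sum_C |C| * chi_rho(C) * conj(chi(C)) with |G| = 24 for each irreducible chi in the table:
  <chi_rho, chi_1> = (1/24)[1*(3)*conj(1) + 6*(3)*conj(1) + 3*(3)*conj(1) + 8*(3)*conj(1) + 6*(3)*conj(1)]
      = (1/24)[(3) + (18) + (9) + (24) + (18)] = 72/24 = 3
  <chi_rho, chi_2> = (1/24)[1*(3)*conj(1) + 6*(3)*conj(-1) + 3*(3)*conj(1) + 8*(3)*conj(1) + 6*(3)*conj(-1)]
      = (1/24)[(3) + (-18) + (9) + (24) + (-18)] = 0/24 = 0
  <chi_rho, chi_3> = (1/24)[1*(3)*conj(2) + 6*(3)*conj(0) + 3*(3)*conj(2) + 8*(3)*conj(-1) + 6*(3)*conj(0)]
      = (1/24)[(6) + (0) + (18) + (-24) + (0)] = 0/24 = 0
  <chi_rho, chi_4> = (1/24)[1*(3)*conj(3) + 6*(3)*conj(1) + 3*(3)*conj(-1) + 8*(3)*conj(0) + 6*(3)*conj(-1)]
      = (1/24)[(9) + (18) + (-9) + (0) + (-18)] = 0/24 = 0
  <chi_rho, chi_5> = (1/24)[1*(3)*conj(3) + 6*(3)*conj(-1) + 3*(3)*conj(-1) + 8*(3)*conj(0) + 6*(3)*conj(1)]
      = (1/24)[(9) + (-18) + (-9) + (0) + (18)] = 0/24 = 0
Dimension check: dim(rho) = sum (mult * dim) = 3*1 + 0*1 + 0*2 + 0*3 + 0*3 = 3 = chi_rho(e) = 3.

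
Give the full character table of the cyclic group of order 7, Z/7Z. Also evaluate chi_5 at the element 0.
Character table of Z/7Z (irreps indexed chi_0,...,chi_6 with chi_k(m) = zeta_7^(k*m), zeta_7 = exp(2*pi*i/7)):
  irrep \ class  {0} (size 1)  {1} (size 1)    {2} (size 1)    {3} (size 1)    {4} (size 1)    {5} (size 1)    {6} (size 1)  
  chi_0          1             1               1               1               1               1               1             
  chi_1          1             exp(2*I*pi/7)   exp(4*I*pi/7)   exp(6*I*pi/7)   exp(-6*I*pi/7)  exp(-4*I*pi/7)  exp(-2*I*pi/7)
  chi_2          1             exp(4*I*pi/7)   exp(-6*I*pi/7)  exp(-2*I*pi/7)  exp(2*I*pi/7)   exp(6*I*pi/7)   exp(-4*I*pi/7)
  chi_3          1             exp(6*I*pi/7)   exp(-2*I*pi/7)  exp(4*I*pi/7)   exp(-4*I*pi/7)  exp(2*I*pi/7)   exp(-6*I*pi/7)
  chi_4          1             exp(-6*I*pi/7)  exp(2*I*pi/7)   exp(-4*I*pi/7)  exp(4*I*pi/7)   exp(-2*I*pi/7)  exp(6*I*pi/7) 
  chi_5          1             exp(-4*I*pi/7)  exp(6*I*pi/7)   exp(2*I*pi/7)   exp(-2*I*pi/7)  exp(-6*I*pi/7)  exp(4*I*pi/7) 
  chi_6          1             exp(-2*I*pi/7)  exp(-4*I*pi/7)  exp(-6*I*pi/7)  exp(6*I*pi/7)   exp(4*I*pi/7)   exp(2*I*pi/7) 

Spot check: chi_5(0) = zeta_7^(5*0) = zeta_7^0 = 1.

Reasoning: Z/7Z is abelian, so all 7 irreducible complex representations are 1-dimensional. They are given by chi_k(m) = zeta_7^(k*m) for k = 0,...,6. Row orthogonality: sum_m chi_k(m) conj(chi_l(m)) = 7 * [k = l].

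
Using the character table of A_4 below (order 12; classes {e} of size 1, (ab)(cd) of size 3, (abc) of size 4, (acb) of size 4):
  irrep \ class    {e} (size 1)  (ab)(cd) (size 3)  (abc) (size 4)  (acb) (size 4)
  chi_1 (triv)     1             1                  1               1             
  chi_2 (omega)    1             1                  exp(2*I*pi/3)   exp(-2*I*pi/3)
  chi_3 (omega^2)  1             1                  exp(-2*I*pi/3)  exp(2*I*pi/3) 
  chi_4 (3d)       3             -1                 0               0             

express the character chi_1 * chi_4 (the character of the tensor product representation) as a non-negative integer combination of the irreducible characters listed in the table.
chi_1 tensor chi_4 = chi_4 (all other irreducibles have multiplicity 0).

Details: The character of a tensor product is the pointwise product (chi_1 * chi_4)(C) = chi_1(C) * chi_4(C):
  {e}: (1)*(3), (ab)(cd): (1)*(-1), (abc): (1)*(0), (acb): (1)*(0)
so (chi_1 * chi_4) takes values
  {e} -> 3, (ab)(cd) -> -1, (abc) -> 0, (acb) -> 0.
Now take the inner product of this character with each irreducible chi from the table, <chi_1*chi_4, chi> = (1/12) sum_C |C| (chi_1*chi_4)(C) conj(chi(C)):
  <chi_1*chi_4, chi_1> = (1/12)[1*(3)*conj(1) + 3*(-1)*conj(1) + 4*(0)*conj(1) + 4*(0)*conj(1)]
      = (1/12)[(3) + (-3) + (0) + (0)] = 0/12 = 0
  <chi_1*chi_4, chi_2> = (1/12)[1*(3)*conj(1) + 3*(-1)*conj(1) + 4*(0)*conj(exp(2*I*pi/3)) + 4*(0)*conj(exp(-2*I*pi/3))]
      = (1/12)[(3) + (-3) + (0) + (0)] = 0/12 = 0
  <chi_1*chi_4, chi_3> = (1/12)[1*(3)*conj(1) + 3*(-1)*conj(1) + 4*(0)*conj(exp(-2*I*pi/3)) + 4*(0)*conj(exp(2*I*pi/3))]
      = (1/12)[(3) + (-3) + (0) + (0)] = 0/12 = 0
  <chi_1*chi_4, chi_4> = (1/12)[1*(3)*conj(3) + 3*(-1)*conj(-1) + 4*(0)*conj(0) + 4*(0)*conj(0)]
      = (1/12)[(9) + (3) + (0) + (0)] = 12/12 = 1
(Exp terms are combined using exp(i*s)*conj(exp(i*t)) = exp(i*(s-t)), and sums of them are collapsed using the identity that for every m > 1 the m distinct m-th roots of unity sum to 0, e.g. 1 + exp(2*I*pi/3) + exp(-2*I*pi/3) = 0.)
Hence the multiplicities are chi_4: 1. Dimension check: dim(chi_1)*dim(chi_4) = 1*3 = 3 and sum (mult * dim) = 1*3 = 3.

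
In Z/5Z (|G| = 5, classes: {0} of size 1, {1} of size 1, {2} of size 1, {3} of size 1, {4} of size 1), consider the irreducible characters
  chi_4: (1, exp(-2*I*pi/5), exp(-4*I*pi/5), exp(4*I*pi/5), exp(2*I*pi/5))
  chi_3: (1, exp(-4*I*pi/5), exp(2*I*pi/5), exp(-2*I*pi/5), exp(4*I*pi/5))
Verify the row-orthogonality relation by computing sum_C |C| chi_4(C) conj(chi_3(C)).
Sum = 0; so <chi_4, chi_3> = 0 (distinct irreducibles are orthogonal).

Working: Compute term by term over conjugacy classes (|C| * chi_4(C) * conj(chi_3(C))):
  1*(1)*conj(1) + 1*(exp(-2*I*pi/5))*conj(exp(-4*I*pi/5)) + 1*(exp(-4*I*pi/5))*conj(exp(2*I*pi/5)) + 1*(exp(4*I*pi/5))*conj(exp(-2*I*pi/5)) + 1*(exp(2*I*pi/5))*conj(exp(4*I*pi/5))
  = (1) + (exp(2*I*pi/5)) + (exp(4*I*pi/5)) + (exp(-4*I*pi/5)) + (exp(-2*I*pi/5))
  = 0.
(Exp terms are combined using exp(i*s)*conj(exp(i*t)) = exp(i*(s-t)), and sums of them are collapsed using the identity that for every m > 1 the m distinct m-th roots of unity sum to 0, e.g. 1 + exp(2*I*pi/3) + exp(-2*I*pi/3) = 0.)
Dividing by |G| = 5 gives 0/5 = 0, matching the row-orthogonality relation <chi_4, chi_3> = [chi_4 = chi_3].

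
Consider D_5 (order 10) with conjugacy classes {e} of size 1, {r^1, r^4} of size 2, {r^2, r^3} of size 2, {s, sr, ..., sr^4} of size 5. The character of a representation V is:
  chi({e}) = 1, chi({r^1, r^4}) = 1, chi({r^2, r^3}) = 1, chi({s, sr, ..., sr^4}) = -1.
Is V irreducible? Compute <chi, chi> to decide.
Irreducible: <chi, chi> = 1.

Reasoning: <chi, chi> = (1/|G|) sum_C |C| * |chi(C)|^2 = (1/10)[1*|1|^2 + 2*|1|^2 + 2*|1|^2 + 5*|-1|^2]
  = (1/10)[(1) + (2) + (2) + (5)] = 10/10 = 1.
A character is irreducible iff <chi, chi> = 1, so this representation is irreducible.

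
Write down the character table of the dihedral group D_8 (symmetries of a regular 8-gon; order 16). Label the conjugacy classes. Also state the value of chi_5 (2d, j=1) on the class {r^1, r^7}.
Conjugacy classes: {e} of size 1, {r^4} of size 1, {r^1, r^7} of size 2, {r^2, r^6} of size 2, {r^3, r^5} of size 2, {s, sr^2, ...} of size 4, {sr, sr^3, ...} of size 4.
Character table:
  irrep \ class              {e} (size 1)  {r^4} (size 1)  {r^1, r^7} (size 2)  {r^2, r^6} (size 2)  {r^3, r^5} (size 2)  {s, sr^2, ...} (size 4)  {sr, sr^3, ...} (size 4)
  chi_1 (triv)               1             1               1                    1                    1                    1                        1                       
  chi_2 (sign: r->1, s->-1)  1             1               1                    1                    1                    -1                       -1                      
  chi_3 (r->-1, s->1)        1             1               -1                   1                    -1                   1                        -1                      
  chi_4 (r->-1, s->-1)       1             1               -1                   1                    -1                   -1                       1                       
  chi_5 (2d, j=1)            2             -2              sqrt(2)              0                    -sqrt(2)             0                        0                       
  chi_6 (2d, j=2)            2             2               0                    -2                   0                    0                        0                       
  chi_7 (2d, j=3)            2             -2              -sqrt(2)             0                    sqrt(2)              0                        0                       

Spot check: chi_5 (2d, j=1) on {r^1, r^7} = sqrt(2).

Explanation: D_8 has order 2*8 = 16 with 7 conjugacy classes, hence 7 irreducibles. Sum of squared dims 1 + 1 + 1 + 1 + 4 + 4 + 4 = 16 = |G|. Linear characters come from the abelianisation; the 2-dimensional irreps have character r^k -> 2*cos(2*pi*j*k/8), reflections -> 0.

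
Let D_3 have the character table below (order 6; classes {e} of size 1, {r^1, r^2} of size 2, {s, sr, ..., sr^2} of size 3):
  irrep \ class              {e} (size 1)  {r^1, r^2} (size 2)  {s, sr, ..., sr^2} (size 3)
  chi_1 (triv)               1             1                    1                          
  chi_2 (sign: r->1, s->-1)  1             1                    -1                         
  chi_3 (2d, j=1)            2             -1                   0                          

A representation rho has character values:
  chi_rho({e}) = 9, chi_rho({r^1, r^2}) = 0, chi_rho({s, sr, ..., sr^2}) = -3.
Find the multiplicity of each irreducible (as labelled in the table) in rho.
Multiplicities: chi_1: 0, chi_2: 3, chi_3: 3.

Argument: Use <chi_rho, chi> = (1/|G|) sum_C |C| * chi_rho(C) * conj(chi(C)) with |G| = 6 for each irreducible chi in the table:
  <chi_rho, chi_1> = (1/6)[1*(9)*conj(1) + 2*(0)*conj(1) + 3*(-3)*conj(1)]
      = (1/6)[(9) + (0) + (-9)] = 0/6 = 0
  <chi_rho, chi_2> = (1/6)[1*(9)*conj(1) + 2*(0)*conj(1) + 3*(-3)*conj(-1)]
      = (1/6)[(9) + (0) + (9)] = 18/6 = 3
  <chi_rho, chi_3> = (1/6)[1*(9)*conj(2) + 2*(0)*conj(-1) + 3*(-3)*conj(0)]
      = (1/6)[(18) + (0) + (0)] = 18/6 = 3
Dimension check: dim(rho) = sum (mult * dim) = 0*1 + 3*1 + 3*2 = 9 = chi_rho(e) = 9.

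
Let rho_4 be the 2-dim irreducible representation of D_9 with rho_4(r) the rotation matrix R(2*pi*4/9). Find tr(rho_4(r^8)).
chi_{rho_4}(r^8) = 2*cos(2*pi*4*8/9) = -2*cos(pi/9)

Why: rho_4(r^8) is rotation by angle 2*pi*4*8/9, whose trace is 2*cos(2*pi*4*8/9) = -2*cos(pi/9).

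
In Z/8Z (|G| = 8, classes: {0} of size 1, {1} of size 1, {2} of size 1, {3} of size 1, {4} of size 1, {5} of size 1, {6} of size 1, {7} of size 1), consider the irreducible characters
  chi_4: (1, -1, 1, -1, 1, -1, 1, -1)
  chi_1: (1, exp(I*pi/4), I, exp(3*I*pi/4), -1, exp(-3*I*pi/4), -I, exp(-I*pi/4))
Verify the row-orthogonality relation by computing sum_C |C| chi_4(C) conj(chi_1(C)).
Sum = 0; so <chi_4, chi_1> = 0 (distinct irreducibles are orthogonal).

Explanation: Compute term by term over conjugacy classes (|C| * chi_4(C) * conj(chi_1(C))):
  1*(1)*conj(1) + 1*(-1)*conj(exp(I*pi/4)) + 1*(1)*conj(I) + 1*(-1)*conj(exp(3*I*pi/4)) + 1*(1)*conj(-1) + 1*(-1)*conj(exp(-3*I*pi/4)) + 1*(1)*conj(-I) + 1*(-1)*conj(exp(-I*pi/4))
  = (1) + (-exp(-I*pi/4)) + (-I) + (-exp(-3*I*pi/4)) + (-1) + (-exp(3*I*pi/4)) + (I) + (-exp(I*pi/4))
  = 0.
(Exp terms are combined using exp(i*s)*conj(exp(i*t)) = exp(i*(s-t)), and sums of them are collapsed using the identity that for every m > 1 the m distinct m-th roots of unity sum to 0, e.g. 1 + exp(2*I*pi/3) + exp(-2*I*pi/3) = 0.)
Dividing by |G| = 8 gives 0/8 = 0, matching the row-orthogonality relation <chi_4, chi_1> = [chi_4 = chi_1].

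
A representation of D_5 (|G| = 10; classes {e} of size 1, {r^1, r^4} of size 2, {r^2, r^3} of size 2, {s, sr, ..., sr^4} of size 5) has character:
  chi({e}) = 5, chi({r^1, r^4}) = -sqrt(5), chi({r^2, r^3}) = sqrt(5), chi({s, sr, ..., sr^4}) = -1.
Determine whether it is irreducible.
Not irreducible (reducible): <chi, chi> = 5 > 1.

Derivation: <chi, chi> = (1/|G|) sum_C |C| * |chi(C)|^2 = (1/10)[1*|5|^2 + 2*|-sqrt(5)|^2 + 2*|sqrt(5)|^2 + 5*|-1|^2]
  = (1/10)[(25) + (10) + (10) + (5)] = 50/10 = 5.
A character is irreducible iff <chi, chi> = 1, so this representation is reducible.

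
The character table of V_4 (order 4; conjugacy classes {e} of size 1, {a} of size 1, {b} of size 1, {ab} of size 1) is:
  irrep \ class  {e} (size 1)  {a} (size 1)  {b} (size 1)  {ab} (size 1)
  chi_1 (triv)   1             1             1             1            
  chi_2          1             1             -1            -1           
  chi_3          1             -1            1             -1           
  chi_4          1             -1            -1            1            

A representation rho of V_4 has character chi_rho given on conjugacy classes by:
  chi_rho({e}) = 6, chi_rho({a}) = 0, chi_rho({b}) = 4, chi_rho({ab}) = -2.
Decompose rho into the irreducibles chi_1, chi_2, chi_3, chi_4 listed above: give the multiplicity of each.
Multiplicities: chi_1: 2, chi_2: 1, chi_3: 3, chi_4: 0.

Working: Use <chi_rho, chi> = (1/|G|) sum_C |C| * chi_rho(C) * conj(chi(C)) with |G| = 4 for each irreducible chi in the table:
  <chi_rho, chi_1> = (1/4)[1*(6)*conj(1) + 1*(0)*conj(1) + 1*(4)*conj(1) + 1*(-2)*conj(1)]
      = (1/4)[(6) + (0) + (4) + (-2)] = 8/4 = 2
  <chi_rho, chi_2> = (1/4)[1*(6)*conj(1) + 1*(0)*conj(1) + 1*(4)*conj(-1) + 1*(-2)*conj(-1)]
      = (1/4)[(6) + (0) + (-4) + (2)] = 4/4 = 1
  <chi_rho, chi_3> = (1/4)[1*(6)*conj(1) + 1*(0)*conj(-1) + 1*(4)*conj(1) + 1*(-2)*conj(-1)]
      = (1/4)[(6) + (0) + (4) + (2)] = 12/4 = 3
  <chi_rho, chi_4> = (1/4)[1*(6)*conj(1) + 1*(0)*conj(-1) + 1*(4)*conj(-1) + 1*(-2)*conj(1)]
      = (1/4)[(6) + (0) + (-4) + (-2)] = 0/4 = 0
Dimension check: dim(rho) = sum (mult * dim) = 2*1 + 1*1 + 3*1 + 0*1 = 6 = chi_rho(e) = 6.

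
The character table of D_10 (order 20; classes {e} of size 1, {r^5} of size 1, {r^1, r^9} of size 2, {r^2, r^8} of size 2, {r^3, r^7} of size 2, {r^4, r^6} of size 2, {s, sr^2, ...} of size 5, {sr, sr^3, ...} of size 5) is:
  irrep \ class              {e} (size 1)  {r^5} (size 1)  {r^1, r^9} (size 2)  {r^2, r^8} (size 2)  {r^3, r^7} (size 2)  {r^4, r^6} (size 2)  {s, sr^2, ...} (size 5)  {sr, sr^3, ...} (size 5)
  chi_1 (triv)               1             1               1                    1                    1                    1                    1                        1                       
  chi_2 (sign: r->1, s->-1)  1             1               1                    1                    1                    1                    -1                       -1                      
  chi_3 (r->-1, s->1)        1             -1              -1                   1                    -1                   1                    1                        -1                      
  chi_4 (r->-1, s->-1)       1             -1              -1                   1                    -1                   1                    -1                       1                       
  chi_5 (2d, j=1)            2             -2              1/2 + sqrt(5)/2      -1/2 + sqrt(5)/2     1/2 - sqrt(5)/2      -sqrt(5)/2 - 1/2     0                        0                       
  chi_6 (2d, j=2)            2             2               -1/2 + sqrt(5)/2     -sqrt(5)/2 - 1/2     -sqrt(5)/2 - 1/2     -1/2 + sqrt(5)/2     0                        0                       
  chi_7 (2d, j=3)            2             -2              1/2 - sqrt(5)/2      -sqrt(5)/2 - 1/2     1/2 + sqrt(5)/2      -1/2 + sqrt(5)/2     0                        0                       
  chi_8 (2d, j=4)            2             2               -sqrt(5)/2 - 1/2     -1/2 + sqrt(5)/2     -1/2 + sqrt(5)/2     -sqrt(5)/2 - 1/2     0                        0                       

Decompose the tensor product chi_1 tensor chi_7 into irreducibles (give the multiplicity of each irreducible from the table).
chi_1 tensor chi_7 = chi_7 (all other irreducibles have multiplicity 0).

Explanation: The character of a tensor product is the pointwise product (chi_1 * chi_7)(C) = chi_1(C) * chi_7(C):
  {e}: (1)*(2), {r^5}: (1)*(-2), {r^1, r^9}: (1)*(1/2 - sqrt(5)/2), {r^2, r^8}: (1)*(-sqrt(5)/2 - 1/2), {r^3, r^7}: (1)*(1/2 + sqrt(5)/2), {r^4, r^6}: (1)*(-1/2 + sqrt(5)/2), {s, sr^2, ...}: (1)*(0), {sr, sr^3, ...}: (1)*(0)
so (chi_1 * chi_7) takes values
  {e} -> 2, {r^5} -> -2, {r^1, r^9} -> 1/2 - sqrt(5)/2, {r^2, r^8} -> -sqrt(5)/2 - 1/2, {r^3, r^7} -> 1/2 + sqrt(5)/2, {r^4, r^6} -> -1/2 + sqrt(5)/2, {s, sr^2, ...} -> 0, {sr, sr^3, ...} -> 0.
Now take the inner product of this character with each irreducible chi from the table, <chi_1*chi_7, chi> = (1/20) sum_C |C| (chi_1*chi_7)(C) conj(chi(C)):
  <chi_1*chi_7, chi_1> = (1/20)[1*(2)*conj(1) + 1*(-2)*conj(1) + 2*(1/2 - sqrt(5)/2)*conj(1) + 2*(-sqrt(5)/2 - 1/2)*conj(1) + 2*(1/2 + sqrt(5)/2)*conj(1) + 2*(-1/2 + sqrt(5)/2)*conj(1) + 5*(0)*conj(1) + 5*(0)*conj(1)]
      = (1/20)[(2) + (-2) + (1 - sqrt(5)) + (-sqrt(5) - 1) + (1 + sqrt(5)) + (-1 + sqrt(5)) + (0) + (0)] = 0/20 = 0
  <chi_1*chi_7, chi_2> = (1/20)[1*(2)*conj(1) + 1*(-2)*conj(1) + 2*(1/2 - sqrt(5)/2)*conj(1) + 2*(-sqrt(5)/2 - 1/2)*conj(1) + 2*(1/2 + sqrt(5)/2)*conj(1) + 2*(-1/2 + sqrt(5)/2)*conj(1) + 5*(0)*conj(-1) + 5*(0)*conj(-1)]
      = (1/20)[(2) + (-2) + (1 - sqrt(5)) + (-sqrt(5) - 1) + (1 + sqrt(5)) + (-1 + sqrt(5)) + (0) + (0)] = 0/20 = 0
  <chi_1*chi_7, chi_3> = (1/20)[1*(2)*conj(1) + 1*(-2)*conj(-1) + 2*(1/2 - sqrt(5)/2)*conj(-1) + 2*(-sqrt(5)/2 - 1/2)*conj(1) + 2*(1/2 + sqrt(5)/2)*conj(-1) + 2*(-1/2 + sqrt(5)/2)*conj(1) + 5*(0)*conj(1) + 5*(0)*conj(-1)]
      = (1/20)[(2) + (2) + (-1 + sqrt(5)) + (-sqrt(5) - 1) + (-sqrt(5) - 1) + (-1 + sqrt(5)) + (0) + (0)] = 0/20 = 0
  <chi_1*chi_7, chi_4> = (1/20)[1*(2)*conj(1) + 1*(-2)*conj(-1) + 2*(1/2 - sqrt(5)/2)*conj(-1) + 2*(-sqrt(5)/2 - 1/2)*conj(1) + 2*(1/2 + sqrt(5)/2)*conj(-1) + 2*(-1/2 + sqrt(5)/2)*conj(1) + 5*(0)*conj(-1) + 5*(0)*conj(1)]
      = (1/20)[(2) + (2) + (-1 + sqrt(5)) + (-sqrt(5) - 1) + (-sqrt(5) - 1) + (-1 + sqrt(5)) + (0) + (0)] = 0/20 = 0
  <chi_1*chi_7, chi_5> = (1/20)[1*(2)*conj(2) + 1*(-2)*conj(-2) + 2*(1/2 - sqrt(5)/2)*conj(1/2 + sqrt(5)/2) + 2*(-sqrt(5)/2 - 1/2)*conj(-1/2 + sqrt(5)/2) + 2*(1/2 + sqrt(5)/2)*conj(1/2 - sqrt(5)/2) + 2*(-1/2 + sqrt(5)/2)*conj(-sqrt(5)/2 - 1/2) + 5*(0)*conj(0) + 5*(0)*conj(0)]
      = (1/20)[(4) + (4) + (-2) + (-2) + (-2) + (-2) + (0) + (0)] = 0/20 = 0
  <chi_1*chi_7, chi_6> = (1/20)[1*(2)*conj(2) + 1*(-2)*conj(2) + 2*(1/2 - sqrt(5)/2)*conj(-1/2 + sqrt(5)/2) + 2*(-sqrt(5)/2 - 1/2)*conj(-sqrt(5)/2 - 1/2) + 2*(1/2 + sqrt(5)/2)*conj(-sqrt(5)/2 - 1/2) + 2*(-1/2 + sqrt(5)/2)*conj(-1/2 + sqrt(5)/2) + 5*(0)*conj(0) + 5*(0)*conj(0)]
      = (1/20)[(4) + (-4) + (-3 + sqrt(5)) + (sqrt(5) + 3) + (-3 - sqrt(5)) + (3 - sqrt(5)) + (0) + (0)] = 0/20 = 0
  <chi_1*chi_7, chi_7> = (1/20)[1*(2)*conj(2) + 1*(-2)*conj(-2) + 2*(1/2 - sqrt(5)/2)*conj(1/2 - sqrt(5)/2) + 2*(-sqrt(5)/2 - 1/2)*conj(-sqrt(5)/2 - 1/2) + 2*(1/2 + sqrt(5)/2)*conj(1/2 + sqrt(5)/2) + 2*(-1/2 + sqrt(5)/2)*conj(-1/2 + sqrt(5)/2) + 5*(0)*conj(0) + 5*(0)*conj(0)]
      = (1/20)[(4) + (4) + (3 - sqrt(5)) + (sqrt(5) + 3) + (sqrt(5) + 3) + (3 - sqrt(5)) + (0) + (0)] = 20/20 = 1
  <chi_1*chi_7, chi_8> = (1/20)[1*(2)*conj(2) + 1*(-2)*conj(2) + 2*(1/2 - sqrt(5)/2)*conj(-sqrt(5)/2 - 1/2) + 2*(-sqrt(5)/2 - 1/2)*conj(-1/2 + sqrt(5)/2) + 2*(1/2 + sqrt(5)/2)*conj(-1/2 + sqrt(5)/2) + 2*(-1/2 + sqrt(5)/2)*conj(-sqrt(5)/2 - 1/2) + 5*(0)*conj(0) + 5*(0)*conj(0)]
      = (1/20)[(4) + (-4) + (2) + (-2) + (2) + (-2) + (0) + (0)] = 0/20 = 0
Hence the multiplicities are chi_7: 1. Dimension check: dim(chi_1)*dim(chi_7) = 1*2 = 2 and sum (mult * dim) = 1*2 = 2.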